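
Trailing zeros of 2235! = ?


floor(2235/5) = 447
floor(2235/25) = 89
floor(2235/125) = 17
floor(2235/625) = 3
Total = 556

556 trailing zeros


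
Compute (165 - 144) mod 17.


165 - 144 = 21
21 mod 17 = 4


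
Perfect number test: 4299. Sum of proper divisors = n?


Proper divisors of 4299: 1, 3, 1433
Sum = 1 + 3 + 1433 = 1437

No, 4299 is not perfect (1437 ≠ 4299)


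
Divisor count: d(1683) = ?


1683 = 3^2 × 11^1 × 17^1
d(1683) = (2+1) × (1+1) × (1+1) = 12

12 divisors


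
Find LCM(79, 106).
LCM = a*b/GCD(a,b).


GCD(79, 106) = 1
LCM = 79*106/1 = 8374/1 = 8374

LCM = 8374


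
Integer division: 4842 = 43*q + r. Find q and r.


4842 = 43 * 112 + 26
Check: 4816 + 26 = 4842

q = 112, r = 26


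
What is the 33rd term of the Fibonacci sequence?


Sequence: 1, 1, 2, 3, 5, 8, 13, 21, 34, 55, 89, 144, 233, 377, 610, 987, 1597, 2584, 4181, 6765, 10946, 17711, 28657, 46368, 75025, 121393, 196418, 317811, 514229, 832040, 1346269, 2178309, 3524578
F(33) = 3524578


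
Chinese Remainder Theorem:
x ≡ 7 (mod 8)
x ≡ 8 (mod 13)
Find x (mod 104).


M = 8*13 = 104
M1 = M/8 = 13, M2 = M/13 = 8
M1^(-1) mod 8 = 5, M2^(-1) mod 13 = 5
x = 7*13*5 + 8*8*5 = 775
775 mod 104 = 47
Check: 47 mod 8 = 7 ✓, 47 mod 13 = 8 ✓

x ≡ 47 (mod 104)


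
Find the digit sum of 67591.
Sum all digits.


6 + 7 + 5 + 9 + 1 = 28


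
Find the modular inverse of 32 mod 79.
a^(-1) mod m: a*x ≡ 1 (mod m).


Use the extended Euclidean algorithm on (79, 32); each row r = 79*s + 32*t:
r=79, s=1, t=0
r=32, s=0, t=1
q=2: r=15, s=1, t=-2   [79*(1) + 32*(-2) = 15]
q=2: r=2, s=-2, t=5   [79*(-2) + 32*(5) = 2]
q=7: r=1, s=15, t=-37   [79*(15) + 32*(-37) = 1]
q=2: r=0, s=-32, t=79   [79*(-32) + 32*(79) = 0]
GCD = 1 with t = -37, so 32*(-37) ≡ 1 (mod 79)
Inverse = -37 mod 79 = 42
Check: 32 * 42 = 1344 ≡ 1 (mod 79)

32^(-1) ≡ 42 (mod 79)


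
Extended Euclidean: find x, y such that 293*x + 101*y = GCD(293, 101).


Tabular extended Euclidean (each row: r = 293*s + 101*t):
r=293, s=1, t=0
r=101, s=0, t=1
q=2: r=91, s=1, t=-2   [293*(1) + 101*(-2) = 91]
q=1: r=10, s=-1, t=3   [293*(-1) + 101*(3) = 10]
q=9: r=1, s=10, t=-29   [293*(10) + 101*(-29) = 1]
q=10: r=0, s=-101, t=293   [293*(-101) + 101*(293) = 0]
GCD = 1; from the row with r=1: x=10, y=-29
Check: 293*(10) + 101*(-29) = 2930 - 2929 = 1

GCD = 1, x = 10, y = -29


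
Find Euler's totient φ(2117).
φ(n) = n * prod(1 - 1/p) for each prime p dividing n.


2117 = 29 × 73
Prime factors: 29, 73
φ(2117) = 2117 × (1-1/29) × (1-1/73)
= 2117 × 28/29 × 72/73 = 2016

φ(2117) = 2016


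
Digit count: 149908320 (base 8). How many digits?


149908320 in base 8 = 1073665540
Number of digits = 10

10 digits (base 8)


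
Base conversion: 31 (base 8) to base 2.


31 (base 8) = 25 (decimal)
25 (decimal) = 11001 (base 2)


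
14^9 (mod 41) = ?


14^1 mod 41 = 14
14^2 mod 41 = 32
14^3 mod 41 = 38
14^4 mod 41 = 40
14^5 mod 41 = 27
14^6 mod 41 = 9
14^7 mod 41 = 3
14^8 mod 41 = 1
14^9 mod 41 = 14


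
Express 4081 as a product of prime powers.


4081 / 7 = 583
583 / 11 = 53
53 / 53 = 1
4081 = 7 × 11 × 53


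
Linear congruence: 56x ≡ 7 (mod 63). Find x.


GCD(56, 63) = 7 divides 7
Divide: 8x ≡ 1 (mod 9)
x ≡ 8 (mod 9)


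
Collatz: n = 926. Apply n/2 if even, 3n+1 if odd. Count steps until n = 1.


926 → 463 → 1390 → 695 → 2086 → 1043 → 3130 → 1565 → 4696 → 2348 → 1174 → 587 → 1762 → 881 → 2644 → 1322 → 661 → 1984 → 992 → 496 → 248 → 124 → 62 → 31 → 94 → 47 → 142 → 71 → 214 → 107 → 322 → 161 → 484 → 242 → 121 → 364 → 182 → 91 → 274 → 137 → 412 → 206 → 103 → 310 → 155 → 466 → 233 → 700 → 350 → 175 → 526 → 263 → 790 → 395 → 1186 → 593 → 1780 → 890 → 445 → 1336 → 668 → 334 → 167 → 502 → 251 → 754 → 377 → 1132 → 566 → 283 → 850 → 425 → 1276 → 638 → 319 → 958 → 479 → 1438 → 719 → 2158 → 1079 → 3238 → 1619 → 4858 → 2429 → 7288 → 3644 → 1822 → 911 → 2734 → 1367 → 4102 → 2051 → 6154 → 3077 → 9232 → 4616 → 2308 → 1154 → 577 → 1732 → 866 → 433 → 1300 → 650 → 325 → 976 → 488 → 244 → 122 → 61 → 184 → 92 → 46 → 23 → 70 → 35 → 106 → 53 → 160 → 80 → 40 → 20 → 10 → 5 → 16 → 8 → 4 → 2 → 1
Total steps = 129

129 steps


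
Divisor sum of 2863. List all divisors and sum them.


Divisors of 2863: 1, 7, 409, 2863
Sum = 1 + 7 + 409 + 2863 = 3280

σ(2863) = 3280


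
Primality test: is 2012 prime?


2012 / 2 = 1006 (exact division)
2012 is NOT prime.

No, 2012 is not prime


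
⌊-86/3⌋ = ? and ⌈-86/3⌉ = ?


-86/3 = -28.6667
floor = -29
ceil = -28

floor = -29, ceil = -28


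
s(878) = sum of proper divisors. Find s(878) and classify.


Proper divisors: 1, 2, 439
Sum = 1 + 2 + 439 = 442
442 < 878 → deficient

s(878) = 442 (deficient)


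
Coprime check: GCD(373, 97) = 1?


Euclidean algorithm:
373 = 3 * 97 + 82
97 = 1 * 82 + 15
82 = 5 * 15 + 7
15 = 2 * 7 + 1
7 = 7 * 1 + 0
GCD(373, 97) = 1

Yes, coprime (GCD = 1)


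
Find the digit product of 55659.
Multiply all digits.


5 × 5 × 6 × 5 × 9 = 6750


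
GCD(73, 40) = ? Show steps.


73 = 1 * 40 + 33
40 = 1 * 33 + 7
33 = 4 * 7 + 5
7 = 1 * 5 + 2
5 = 2 * 2 + 1
2 = 2 * 1 + 0
GCD = 1


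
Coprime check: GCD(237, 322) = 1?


Euclidean algorithm:
322 = 1 * 237 + 85
237 = 2 * 85 + 67
85 = 1 * 67 + 18
67 = 3 * 18 + 13
18 = 1 * 13 + 5
13 = 2 * 5 + 3
5 = 1 * 3 + 2
3 = 1 * 2 + 1
2 = 2 * 1 + 0
GCD(237, 322) = 1

Yes, coprime (GCD = 1)


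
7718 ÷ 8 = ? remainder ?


7718 = 8 * 964 + 6
Check: 7712 + 6 = 7718

q = 964, r = 6


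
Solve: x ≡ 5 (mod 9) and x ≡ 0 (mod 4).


M = 9*4 = 36
M1 = M/9 = 4, M2 = M/4 = 9
M1^(-1) mod 9 = 7, M2^(-1) mod 4 = 1
x = 5*4*7 + 0*9*1 = 140
140 mod 36 = 32
Check: 32 mod 9 = 5 ✓, 32 mod 4 = 0 ✓

x ≡ 32 (mod 36)


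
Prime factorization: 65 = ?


65 / 5 = 13
13 / 13 = 1
65 = 5 × 13


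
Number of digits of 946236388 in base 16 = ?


946236388 in base 16 = 38666BE4
Number of digits = 8

8 digits (base 16)


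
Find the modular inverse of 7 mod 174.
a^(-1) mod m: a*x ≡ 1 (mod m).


Use the extended Euclidean algorithm on (174, 7); each row r = 174*s + 7*t:
r=174, s=1, t=0
r=7, s=0, t=1
q=24: r=6, s=1, t=-24   [174*(1) + 7*(-24) = 6]
q=1: r=1, s=-1, t=25   [174*(-1) + 7*(25) = 1]
q=6: r=0, s=7, t=-174   [174*(7) + 7*(-174) = 0]
GCD = 1 with t = 25, so 7*(25) ≡ 1 (mod 174)
Inverse = 25 mod 174 = 25
Check: 7 * 25 = 175 ≡ 1 (mod 174)

7^(-1) ≡ 25 (mod 174)


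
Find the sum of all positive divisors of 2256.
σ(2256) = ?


Divisors of 2256: 1, 2, 3, 4, 6, 8, 12, 16, 24, 47, 48, 94, 141, 188, 282, 376, 564, 752, 1128, 2256
Sum = 1 + 2 + 3 + 4 + 6 + 8 + 12 + 16 + 24 + 47 + 48 + 94 + 141 + 188 + 282 + 376 + 564 + 752 + 1128 + 2256 = 5952

σ(2256) = 5952


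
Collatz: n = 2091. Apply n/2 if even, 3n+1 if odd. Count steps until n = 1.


2091 → 6274 → 3137 → 9412 → 4706 → 2353 → 7060 → 3530 → 1765 → 5296 → 2648 → 1324 → 662 → 331 → 994 → 497 → 1492 → 746 → 373 → 1120 → 560 → 280 → 140 → 70 → 35 → 106 → 53 → 160 → 80 → 40 → 20 → 10 → 5 → 16 → 8 → 4 → 2 → 1
Total steps = 37

37 steps


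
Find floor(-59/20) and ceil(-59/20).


-59/20 = -2.9500
floor = -3
ceil = -2

floor = -3, ceil = -2


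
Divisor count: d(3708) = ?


3708 = 2^2 × 3^2 × 103^1
d(3708) = (2+1) × (2+1) × (1+1) = 18

18 divisors


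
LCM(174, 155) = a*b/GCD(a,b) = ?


GCD(174, 155) = 1
LCM = 174*155/1 = 26970/1 = 26970

LCM = 26970


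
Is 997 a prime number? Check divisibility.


Check divisors up to sqrt(997) = 31.5753
No divisors found.
997 is prime.

Yes, 997 is prime


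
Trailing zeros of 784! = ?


floor(784/5) = 156
floor(784/25) = 31
floor(784/125) = 6
floor(784/625) = 1
Total = 194

194 trailing zeros


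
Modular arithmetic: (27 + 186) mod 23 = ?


27 + 186 = 213
213 mod 23 = 6


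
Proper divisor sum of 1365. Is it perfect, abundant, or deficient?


Proper divisors: 1, 3, 5, 7, 13, 15, 21, 35, 39, 65, 91, 105, 195, 273, 455
Sum = 1 + 3 + 5 + 7 + 13 + 15 + 21 + 35 + 39 + 65 + 91 + 105 + 195 + 273 + 455 = 1323
1323 < 1365 → deficient

s(1365) = 1323 (deficient)


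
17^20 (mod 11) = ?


17^1 mod 11 = 6
17^2 mod 11 = 3
17^3 mod 11 = 7
17^4 mod 11 = 9
17^5 mod 11 = 10
17^6 mod 11 = 5
17^7 mod 11 = 8
17^8 mod 11 = 4
17^9 mod 11 = 2
17^10 mod 11 = 1
17^11 mod 11 = 6
17^12 mod 11 = 3
17^13 mod 11 = 7
17^14 mod 11 = 9
17^15 mod 11 = 10
17^16 mod 11 = 5
17^17 mod 11 = 8
17^18 mod 11 = 4
17^19 mod 11 = 2
17^20 mod 11 = 1


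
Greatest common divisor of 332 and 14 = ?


332 = 23 * 14 + 10
14 = 1 * 10 + 4
10 = 2 * 4 + 2
4 = 2 * 2 + 0
GCD = 2


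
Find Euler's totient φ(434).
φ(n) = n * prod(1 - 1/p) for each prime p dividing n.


434 = 2 × 7 × 31
Prime factors: 2, 7, 31
φ(434) = 434 × (1-1/2) × (1-1/7) × (1-1/31)
= 434 × 1/2 × 6/7 × 30/31 = 180

φ(434) = 180


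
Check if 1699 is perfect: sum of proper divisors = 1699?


Proper divisors of 1699: 1
Sum = 1 = 1

No, 1699 is not perfect (1 ≠ 1699)


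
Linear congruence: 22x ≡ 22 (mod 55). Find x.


GCD(22, 55) = 11 divides 22
Divide: 2x ≡ 2 (mod 5)
x ≡ 1 (mod 5)


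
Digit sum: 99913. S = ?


9 + 9 + 9 + 1 + 3 = 31


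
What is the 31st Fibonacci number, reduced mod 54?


F(k) mod 54 for k=1..31:
1, 1, 2, 3, 5, 8, 13, 21, 34, 1, 35, 36, 17, 53, 16, 15, 31, 46, 23, 15, 38, 53, 37, 36, 19, 1, 20, 21, 41, 8, 49
F(31) mod 54 = 49


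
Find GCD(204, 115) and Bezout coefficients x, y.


Tabular extended Euclidean (each row: r = 204*s + 115*t):
r=204, s=1, t=0
r=115, s=0, t=1
q=1: r=89, s=1, t=-1   [204*(1) + 115*(-1) = 89]
q=1: r=26, s=-1, t=2   [204*(-1) + 115*(2) = 26]
q=3: r=11, s=4, t=-7   [204*(4) + 115*(-7) = 11]
q=2: r=4, s=-9, t=16   [204*(-9) + 115*(16) = 4]
q=2: r=3, s=22, t=-39   [204*(22) + 115*(-39) = 3]
q=1: r=1, s=-31, t=55   [204*(-31) + 115*(55) = 1]
q=3: r=0, s=115, t=-204   [204*(115) + 115*(-204) = 0]
GCD = 1; from the row with r=1: x=-31, y=55
Check: 204*(-31) + 115*(55) = -6324 + 6325 = 1

GCD = 1, x = -31, y = 55


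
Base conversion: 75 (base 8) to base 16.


75 (base 8) = 61 (decimal)
61 (decimal) = 3D (base 16)


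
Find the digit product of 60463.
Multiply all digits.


6 × 0 × 4 × 6 × 3 = 0


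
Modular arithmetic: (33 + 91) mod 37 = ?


33 + 91 = 124
124 mod 37 = 13


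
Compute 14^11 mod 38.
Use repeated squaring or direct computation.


14^1 mod 38 = 14
14^2 mod 38 = 6
14^3 mod 38 = 8
14^4 mod 38 = 36
14^5 mod 38 = 10
14^6 mod 38 = 26
14^7 mod 38 = 22
14^8 mod 38 = 4
14^9 mod 38 = 18
14^10 mod 38 = 24
14^11 mod 38 = 32


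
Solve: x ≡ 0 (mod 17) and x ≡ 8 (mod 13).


M = 17*13 = 221
M1 = M/17 = 13, M2 = M/13 = 17
M1^(-1) mod 17 = 4, M2^(-1) mod 13 = 10
x = 0*13*4 + 8*17*10 = 1360
1360 mod 221 = 34
Check: 34 mod 17 = 0 ✓, 34 mod 13 = 8 ✓

x ≡ 34 (mod 221)


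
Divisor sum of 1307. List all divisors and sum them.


Divisors of 1307: 1, 1307
Sum = 1 + 1307 = 1308

σ(1307) = 1308


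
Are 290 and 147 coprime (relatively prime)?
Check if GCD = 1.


Euclidean algorithm:
290 = 1 * 147 + 143
147 = 1 * 143 + 4
143 = 35 * 4 + 3
4 = 1 * 3 + 1
3 = 3 * 1 + 0
GCD(290, 147) = 1

Yes, coprime (GCD = 1)


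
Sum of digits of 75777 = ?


7 + 5 + 7 + 7 + 7 = 33


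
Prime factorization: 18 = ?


18 / 2 = 9
9 / 3 = 3
3 / 3 = 1
18 = 2 × 3^2


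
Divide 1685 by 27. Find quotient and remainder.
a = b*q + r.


1685 = 27 * 62 + 11
Check: 1674 + 11 = 1685

q = 62, r = 11


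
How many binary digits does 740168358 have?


740168358 in base 2 = 101100000111100001001010100110
Number of digits = 30

30 digits (base 2)


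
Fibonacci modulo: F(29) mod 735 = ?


F(k) mod 735 for k=1..29:
1, 1, 2, 3, 5, 8, 13, 21, 34, 55, 89, 144, 233, 377, 610, 252, 127, 379, 506, 150, 656, 71, 727, 63, 55, 118, 173, 291, 464
F(29) mod 735 = 464


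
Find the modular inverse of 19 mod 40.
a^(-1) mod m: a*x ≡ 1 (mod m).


Use the extended Euclidean algorithm on (40, 19); each row r = 40*s + 19*t:
r=40, s=1, t=0
r=19, s=0, t=1
q=2: r=2, s=1, t=-2   [40*(1) + 19*(-2) = 2]
q=9: r=1, s=-9, t=19   [40*(-9) + 19*(19) = 1]
q=2: r=0, s=19, t=-40   [40*(19) + 19*(-40) = 0]
GCD = 1 with t = 19, so 19*(19) ≡ 1 (mod 40)
Inverse = 19 mod 40 = 19
Check: 19 * 19 = 361 ≡ 1 (mod 40)

19^(-1) ≡ 19 (mod 40)


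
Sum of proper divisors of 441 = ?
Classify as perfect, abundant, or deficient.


Proper divisors: 1, 3, 7, 9, 21, 49, 63, 147
Sum = 1 + 3 + 7 + 9 + 21 + 49 + 63 + 147 = 300
300 < 441 → deficient

s(441) = 300 (deficient)


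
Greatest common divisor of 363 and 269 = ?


363 = 1 * 269 + 94
269 = 2 * 94 + 81
94 = 1 * 81 + 13
81 = 6 * 13 + 3
13 = 4 * 3 + 1
3 = 3 * 1 + 0
GCD = 1


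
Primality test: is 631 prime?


Check divisors up to sqrt(631) = 25.1197
No divisors found.
631 is prime.

Yes, 631 is prime


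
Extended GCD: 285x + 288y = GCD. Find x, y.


Tabular extended Euclidean (each row: r = 285*s + 288*t):
r=285, s=1, t=0
r=288, s=0, t=1
q=0: r=285, s=1, t=0   [285*(1) + 288*(0) = 285]
q=1: r=3, s=-1, t=1   [285*(-1) + 288*(1) = 3]
q=95: r=0, s=96, t=-95   [285*(96) + 288*(-95) = 0]
GCD = 3; from the row with r=3: x=-1, y=1
Check: 285*(-1) + 288*(1) = -285 + 288 = 3

GCD = 3, x = -1, y = 1


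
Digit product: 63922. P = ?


6 × 3 × 9 × 2 × 2 = 648


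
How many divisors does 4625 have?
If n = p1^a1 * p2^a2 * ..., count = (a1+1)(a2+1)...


4625 = 5^3 × 37^1
d(4625) = (3+1) × (1+1) = 8

8 divisors


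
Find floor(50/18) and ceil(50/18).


50/18 = 2.7778
floor = 2
ceil = 3

floor = 2, ceil = 3


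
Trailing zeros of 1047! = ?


floor(1047/5) = 209
floor(1047/25) = 41
floor(1047/125) = 8
floor(1047/625) = 1
Total = 259

259 trailing zeros


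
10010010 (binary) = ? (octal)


10010010 (base 2) = 146 (decimal)
146 (decimal) = 222 (base 8)


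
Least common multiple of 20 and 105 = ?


GCD(20, 105) = 5
LCM = 20*105/5 = 2100/5 = 420

LCM = 420


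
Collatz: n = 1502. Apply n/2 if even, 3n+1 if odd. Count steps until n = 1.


1502 → 751 → 2254 → 1127 → 3382 → 1691 → 5074 → 2537 → 7612 → 3806 → 1903 → 5710 → 2855 → 8566 → 4283 → 12850 → 6425 → 19276 → 9638 → 4819 → 14458 → 7229 → 21688 → 10844 → 5422 → 2711 → 8134 → 4067 → 12202 → 6101 → 18304 → 9152 → 4576 → 2288 → 1144 → 572 → 286 → 143 → 430 → 215 → 646 → 323 → 970 → 485 → 1456 → 728 → 364 → 182 → 91 → 274 → 137 → 412 → 206 → 103 → 310 → 155 → 466 → 233 → 700 → 350 → 175 → 526 → 263 → 790 → 395 → 1186 → 593 → 1780 → 890 → 445 → 1336 → 668 → 334 → 167 → 502 → 251 → 754 → 377 → 1132 → 566 → 283 → 850 → 425 → 1276 → 638 → 319 → 958 → 479 → 1438 → 719 → 2158 → 1079 → 3238 → 1619 → 4858 → 2429 → 7288 → 3644 → 1822 → 911 → 2734 → 1367 → 4102 → 2051 → 6154 → 3077 → 9232 → 4616 → 2308 → 1154 → 577 → 1732 → 866 → 433 → 1300 → 650 → 325 → 976 → 488 → 244 → 122 → 61 → 184 → 92 → 46 → 23 → 70 → 35 → 106 → 53 → 160 → 80 → 40 → 20 → 10 → 5 → 16 → 8 → 4 → 2 → 1
Total steps = 140

140 steps


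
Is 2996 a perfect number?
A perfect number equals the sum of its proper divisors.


Proper divisors of 2996: 1, 2, 4, 7, 14, 28, 107, 214, 428, 749, 1498
Sum = 1 + 2 + 4 + 7 + 14 + 28 + 107 + 214 + 428 + 749 + 1498 = 3052

No, 2996 is not perfect (3052 ≠ 2996)


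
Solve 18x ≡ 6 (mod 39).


GCD(18, 39) = 3 divides 6
Divide: 6x ≡ 2 (mod 13)
x ≡ 9 (mod 13)


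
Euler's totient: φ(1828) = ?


1828 = 2^2 × 457
Prime factors: 2, 457
φ(1828) = 1828 × (1-1/2) × (1-1/457)
= 1828 × 1/2 × 456/457 = 912

φ(1828) = 912


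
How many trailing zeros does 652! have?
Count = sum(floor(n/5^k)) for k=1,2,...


floor(652/5) = 130
floor(652/25) = 26
floor(652/125) = 5
floor(652/625) = 1
Total = 162

162 trailing zeros


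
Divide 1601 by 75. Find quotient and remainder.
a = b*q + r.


1601 = 75 * 21 + 26
Check: 1575 + 26 = 1601

q = 21, r = 26


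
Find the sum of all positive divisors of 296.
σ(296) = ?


Divisors of 296: 1, 2, 4, 8, 37, 74, 148, 296
Sum = 1 + 2 + 4 + 8 + 37 + 74 + 148 + 296 = 570

σ(296) = 570


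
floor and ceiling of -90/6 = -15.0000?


-90/6 = -15.0000
floor = -15
ceil = -15

floor = -15, ceil = -15


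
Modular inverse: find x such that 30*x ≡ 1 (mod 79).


Use the extended Euclidean algorithm on (79, 30); each row r = 79*s + 30*t:
r=79, s=1, t=0
r=30, s=0, t=1
q=2: r=19, s=1, t=-2   [79*(1) + 30*(-2) = 19]
q=1: r=11, s=-1, t=3   [79*(-1) + 30*(3) = 11]
q=1: r=8, s=2, t=-5   [79*(2) + 30*(-5) = 8]
q=1: r=3, s=-3, t=8   [79*(-3) + 30*(8) = 3]
q=2: r=2, s=8, t=-21   [79*(8) + 30*(-21) = 2]
q=1: r=1, s=-11, t=29   [79*(-11) + 30*(29) = 1]
q=2: r=0, s=30, t=-79   [79*(30) + 30*(-79) = 0]
GCD = 1 with t = 29, so 30*(29) ≡ 1 (mod 79)
Inverse = 29 mod 79 = 29
Check: 30 * 29 = 870 ≡ 1 (mod 79)

30^(-1) ≡ 29 (mod 79)


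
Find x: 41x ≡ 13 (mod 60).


GCD(41, 60) = 1, unique solution
a^(-1) mod 60 = 41
x = 41 * 13 mod 60 = 53

x ≡ 53 (mod 60)


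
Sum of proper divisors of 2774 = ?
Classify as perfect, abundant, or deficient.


Proper divisors: 1, 2, 19, 38, 73, 146, 1387
Sum = 1 + 2 + 19 + 38 + 73 + 146 + 1387 = 1666
1666 < 2774 → deficient

s(2774) = 1666 (deficient)


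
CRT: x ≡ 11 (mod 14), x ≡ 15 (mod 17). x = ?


M = 14*17 = 238
M1 = M/14 = 17, M2 = M/17 = 14
M1^(-1) mod 14 = 5, M2^(-1) mod 17 = 11
x = 11*17*5 + 15*14*11 = 3245
3245 mod 238 = 151
Check: 151 mod 14 = 11 ✓, 151 mod 17 = 15 ✓

x ≡ 151 (mod 238)


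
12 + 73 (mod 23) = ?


12 + 73 = 85
85 mod 23 = 16


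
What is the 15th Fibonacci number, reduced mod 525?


F(k) mod 525 for k=1..15:
1, 1, 2, 3, 5, 8, 13, 21, 34, 55, 89, 144, 233, 377, 85
F(15) mod 525 = 85


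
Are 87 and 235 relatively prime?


Euclidean algorithm:
235 = 2 * 87 + 61
87 = 1 * 61 + 26
61 = 2 * 26 + 9
26 = 2 * 9 + 8
9 = 1 * 8 + 1
8 = 8 * 1 + 0
GCD(87, 235) = 1

Yes, coprime (GCD = 1)


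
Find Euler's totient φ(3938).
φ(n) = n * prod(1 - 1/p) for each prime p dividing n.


3938 = 2 × 11 × 179
Prime factors: 2, 11, 179
φ(3938) = 3938 × (1-1/2) × (1-1/11) × (1-1/179)
= 3938 × 1/2 × 10/11 × 178/179 = 1780

φ(3938) = 1780


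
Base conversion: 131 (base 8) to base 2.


131 (base 8) = 89 (decimal)
89 (decimal) = 1011001 (base 2)


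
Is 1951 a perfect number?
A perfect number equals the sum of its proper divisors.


Proper divisors of 1951: 1
Sum = 1 = 1

No, 1951 is not perfect (1 ≠ 1951)


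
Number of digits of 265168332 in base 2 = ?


265168332 in base 2 = 1111110011100010010111001100
Number of digits = 28

28 digits (base 2)


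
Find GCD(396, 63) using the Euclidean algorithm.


396 = 6 * 63 + 18
63 = 3 * 18 + 9
18 = 2 * 9 + 0
GCD = 9


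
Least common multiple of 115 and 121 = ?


GCD(115, 121) = 1
LCM = 115*121/1 = 13915/1 = 13915

LCM = 13915


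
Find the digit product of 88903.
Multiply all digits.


8 × 8 × 9 × 0 × 3 = 0


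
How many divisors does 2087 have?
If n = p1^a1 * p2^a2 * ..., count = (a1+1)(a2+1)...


2087 = 2087^1
d(2087) = (1+1) = 2

2 divisors


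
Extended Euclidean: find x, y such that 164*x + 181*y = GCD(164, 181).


Tabular extended Euclidean (each row: r = 164*s + 181*t):
r=164, s=1, t=0
r=181, s=0, t=1
q=0: r=164, s=1, t=0   [164*(1) + 181*(0) = 164]
q=1: r=17, s=-1, t=1   [164*(-1) + 181*(1) = 17]
q=9: r=11, s=10, t=-9   [164*(10) + 181*(-9) = 11]
q=1: r=6, s=-11, t=10   [164*(-11) + 181*(10) = 6]
q=1: r=5, s=21, t=-19   [164*(21) + 181*(-19) = 5]
q=1: r=1, s=-32, t=29   [164*(-32) + 181*(29) = 1]
q=5: r=0, s=181, t=-164   [164*(181) + 181*(-164) = 0]
GCD = 1; from the row with r=1: x=-32, y=29
Check: 164*(-32) + 181*(29) = -5248 + 5249 = 1

GCD = 1, x = -32, y = 29


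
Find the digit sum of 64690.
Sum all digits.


6 + 4 + 6 + 9 + 0 = 25


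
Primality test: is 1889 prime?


Check divisors up to sqrt(1889) = 43.4626
No divisors found.
1889 is prime.

Yes, 1889 is prime


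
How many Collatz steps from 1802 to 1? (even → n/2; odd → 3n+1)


1802 → 901 → 2704 → 1352 → 676 → 338 → 169 → 508 → 254 → 127 → 382 → 191 → 574 → 287 → 862 → 431 → 1294 → 647 → 1942 → 971 → 2914 → 1457 → 4372 → 2186 → 1093 → 3280 → 1640 → 820 → 410 → 205 → 616 → 308 → 154 → 77 → 232 → 116 → 58 → 29 → 88 → 44 → 22 → 11 → 34 → 17 → 52 → 26 → 13 → 40 → 20 → 10 → 5 → 16 → 8 → 4 → 2 → 1
Total steps = 55

55 steps


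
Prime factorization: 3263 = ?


3263 / 13 = 251
251 / 251 = 1
3263 = 13 × 251


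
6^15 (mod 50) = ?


6^1 mod 50 = 6
6^2 mod 50 = 36
6^3 mod 50 = 16
6^4 mod 50 = 46
6^5 mod 50 = 26
6^6 mod 50 = 6
6^7 mod 50 = 36
6^8 mod 50 = 16
6^9 mod 50 = 46
6^10 mod 50 = 26
6^11 mod 50 = 6
6^12 mod 50 = 36
6^13 mod 50 = 16
6^14 mod 50 = 46
6^15 mod 50 = 26


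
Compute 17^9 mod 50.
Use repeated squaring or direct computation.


17^1 mod 50 = 17
17^2 mod 50 = 39
17^3 mod 50 = 13
17^4 mod 50 = 21
17^5 mod 50 = 7
17^6 mod 50 = 19
17^7 mod 50 = 23
17^8 mod 50 = 41
17^9 mod 50 = 47


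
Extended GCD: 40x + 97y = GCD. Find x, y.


Tabular extended Euclidean (each row: r = 40*s + 97*t):
r=40, s=1, t=0
r=97, s=0, t=1
q=0: r=40, s=1, t=0   [40*(1) + 97*(0) = 40]
q=2: r=17, s=-2, t=1   [40*(-2) + 97*(1) = 17]
q=2: r=6, s=5, t=-2   [40*(5) + 97*(-2) = 6]
q=2: r=5, s=-12, t=5   [40*(-12) + 97*(5) = 5]
q=1: r=1, s=17, t=-7   [40*(17) + 97*(-7) = 1]
q=5: r=0, s=-97, t=40   [40*(-97) + 97*(40) = 0]
GCD = 1; from the row with r=1: x=17, y=-7
Check: 40*(17) + 97*(-7) = 680 - 679 = 1

GCD = 1, x = 17, y = -7


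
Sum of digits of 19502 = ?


1 + 9 + 5 + 0 + 2 = 17


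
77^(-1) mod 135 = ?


Use the extended Euclidean algorithm on (135, 77); each row r = 135*s + 77*t:
r=135, s=1, t=0
r=77, s=0, t=1
q=1: r=58, s=1, t=-1   [135*(1) + 77*(-1) = 58]
q=1: r=19, s=-1, t=2   [135*(-1) + 77*(2) = 19]
q=3: r=1, s=4, t=-7   [135*(4) + 77*(-7) = 1]
q=19: r=0, s=-77, t=135   [135*(-77) + 77*(135) = 0]
GCD = 1 with t = -7, so 77*(-7) ≡ 1 (mod 135)
Inverse = -7 mod 135 = 128
Check: 77 * 128 = 9856 ≡ 1 (mod 135)

77^(-1) ≡ 128 (mod 135)


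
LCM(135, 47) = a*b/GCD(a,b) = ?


GCD(135, 47) = 1
LCM = 135*47/1 = 6345/1 = 6345

LCM = 6345


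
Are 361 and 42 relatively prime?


Euclidean algorithm:
361 = 8 * 42 + 25
42 = 1 * 25 + 17
25 = 1 * 17 + 8
17 = 2 * 8 + 1
8 = 8 * 1 + 0
GCD(361, 42) = 1

Yes, coprime (GCD = 1)


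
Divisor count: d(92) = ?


92 = 2^2 × 23^1
d(92) = (2+1) × (1+1) = 6

6 divisors


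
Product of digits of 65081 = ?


6 × 5 × 0 × 8 × 1 = 0


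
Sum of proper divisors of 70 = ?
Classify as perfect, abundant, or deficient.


Proper divisors: 1, 2, 5, 7, 10, 14, 35
Sum = 1 + 2 + 5 + 7 + 10 + 14 + 35 = 74
74 > 70 → abundant

s(70) = 74 (abundant)


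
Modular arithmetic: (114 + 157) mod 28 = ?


114 + 157 = 271
271 mod 28 = 19


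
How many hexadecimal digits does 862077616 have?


862077616 in base 16 = 336242B0
Number of digits = 8

8 digits (base 16)


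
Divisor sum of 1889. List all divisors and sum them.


Divisors of 1889: 1, 1889
Sum = 1 + 1889 = 1890

σ(1889) = 1890


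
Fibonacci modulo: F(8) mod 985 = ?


F(k) mod 985 for k=1..8:
1, 1, 2, 3, 5, 8, 13, 21
F(8) mod 985 = 21


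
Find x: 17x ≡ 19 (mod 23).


GCD(17, 23) = 1, unique solution
a^(-1) mod 23 = 19
x = 19 * 19 mod 23 = 16

x ≡ 16 (mod 23)


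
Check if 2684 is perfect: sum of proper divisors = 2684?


Proper divisors of 2684: 1, 2, 4, 11, 22, 44, 61, 122, 244, 671, 1342
Sum = 1 + 2 + 4 + 11 + 22 + 44 + 61 + 122 + 244 + 671 + 1342 = 2524

No, 2684 is not perfect (2524 ≠ 2684)


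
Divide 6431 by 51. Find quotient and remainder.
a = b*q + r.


6431 = 51 * 126 + 5
Check: 6426 + 5 = 6431

q = 126, r = 5


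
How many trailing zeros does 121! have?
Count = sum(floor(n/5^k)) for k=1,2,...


floor(121/5) = 24
floor(121/25) = 4
Total = 28

28 trailing zeros


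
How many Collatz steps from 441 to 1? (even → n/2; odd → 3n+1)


441 → 1324 → 662 → 331 → 994 → 497 → 1492 → 746 → 373 → 1120 → 560 → 280 → 140 → 70 → 35 → 106 → 53 → 160 → 80 → 40 → 20 → 10 → 5 → 16 → 8 → 4 → 2 → 1
Total steps = 27

27 steps


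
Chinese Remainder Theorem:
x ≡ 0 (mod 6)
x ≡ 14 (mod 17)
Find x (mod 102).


M = 6*17 = 102
M1 = M/6 = 17, M2 = M/17 = 6
M1^(-1) mod 6 = 5, M2^(-1) mod 17 = 3
x = 0*17*5 + 14*6*3 = 252
252 mod 102 = 48
Check: 48 mod 6 = 0 ✓, 48 mod 17 = 14 ✓

x ≡ 48 (mod 102)


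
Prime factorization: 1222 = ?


1222 / 2 = 611
611 / 13 = 47
47 / 47 = 1
1222 = 2 × 13 × 47


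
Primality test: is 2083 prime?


Check divisors up to sqrt(2083) = 45.6399
No divisors found.
2083 is prime.

Yes, 2083 is prime


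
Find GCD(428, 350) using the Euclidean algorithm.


428 = 1 * 350 + 78
350 = 4 * 78 + 38
78 = 2 * 38 + 2
38 = 19 * 2 + 0
GCD = 2


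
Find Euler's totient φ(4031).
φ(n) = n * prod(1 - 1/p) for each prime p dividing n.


4031 = 29 × 139
Prime factors: 29, 139
φ(4031) = 4031 × (1-1/29) × (1-1/139)
= 4031 × 28/29 × 138/139 = 3864

φ(4031) = 3864


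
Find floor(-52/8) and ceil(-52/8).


-52/8 = -6.5000
floor = -7
ceil = -6

floor = -7, ceil = -6


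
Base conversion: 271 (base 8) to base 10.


271 (base 8) = 185 (decimal)
185 (decimal) = 185 (base 10)


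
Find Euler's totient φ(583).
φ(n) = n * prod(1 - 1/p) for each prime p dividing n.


583 = 11 × 53
Prime factors: 11, 53
φ(583) = 583 × (1-1/11) × (1-1/53)
= 583 × 10/11 × 52/53 = 520

φ(583) = 520


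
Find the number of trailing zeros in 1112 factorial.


floor(1112/5) = 222
floor(1112/25) = 44
floor(1112/125) = 8
floor(1112/625) = 1
Total = 275

275 trailing zeros


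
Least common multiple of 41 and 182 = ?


GCD(41, 182) = 1
LCM = 41*182/1 = 7462/1 = 7462

LCM = 7462


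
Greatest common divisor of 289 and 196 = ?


289 = 1 * 196 + 93
196 = 2 * 93 + 10
93 = 9 * 10 + 3
10 = 3 * 3 + 1
3 = 3 * 1 + 0
GCD = 1


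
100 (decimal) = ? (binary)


100 (base 10) = 100 (decimal)
100 (decimal) = 1100100 (base 2)


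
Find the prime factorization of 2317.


2317 / 7 = 331
331 / 331 = 1
2317 = 7 × 331


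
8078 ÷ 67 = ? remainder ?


8078 = 67 * 120 + 38
Check: 8040 + 38 = 8078

q = 120, r = 38


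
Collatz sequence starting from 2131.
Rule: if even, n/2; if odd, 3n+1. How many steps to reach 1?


2131 → 6394 → 3197 → 9592 → 4796 → 2398 → 1199 → 3598 → 1799 → 5398 → 2699 → 8098 → 4049 → 12148 → 6074 → 3037 → 9112 → 4556 → 2278 → 1139 → 3418 → 1709 → 5128 → 2564 → 1282 → 641 → 1924 → 962 → 481 → 1444 → 722 → 361 → 1084 → 542 → 271 → 814 → 407 → 1222 → 611 → 1834 → 917 → 2752 → 1376 → 688 → 344 → 172 → 86 → 43 → 130 → 65 → 196 → 98 → 49 → 148 → 74 → 37 → 112 → 56 → 28 → 14 → 7 → 22 → 11 → 34 → 17 → 52 → 26 → 13 → 40 → 20 → 10 → 5 → 16 → 8 → 4 → 2 → 1
Total steps = 76

76 steps


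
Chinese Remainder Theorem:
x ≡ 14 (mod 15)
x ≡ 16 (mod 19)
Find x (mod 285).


M = 15*19 = 285
M1 = M/15 = 19, M2 = M/19 = 15
M1^(-1) mod 15 = 4, M2^(-1) mod 19 = 14
x = 14*19*4 + 16*15*14 = 4424
4424 mod 285 = 149
Check: 149 mod 15 = 14 ✓, 149 mod 19 = 16 ✓

x ≡ 149 (mod 285)


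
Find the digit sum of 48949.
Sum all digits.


4 + 8 + 9 + 4 + 9 = 34


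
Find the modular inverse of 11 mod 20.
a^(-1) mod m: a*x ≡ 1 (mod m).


Use the extended Euclidean algorithm on (20, 11); each row r = 20*s + 11*t:
r=20, s=1, t=0
r=11, s=0, t=1
q=1: r=9, s=1, t=-1   [20*(1) + 11*(-1) = 9]
q=1: r=2, s=-1, t=2   [20*(-1) + 11*(2) = 2]
q=4: r=1, s=5, t=-9   [20*(5) + 11*(-9) = 1]
q=2: r=0, s=-11, t=20   [20*(-11) + 11*(20) = 0]
GCD = 1 with t = -9, so 11*(-9) ≡ 1 (mod 20)
Inverse = -9 mod 20 = 11
Check: 11 * 11 = 121 ≡ 1 (mod 20)

11^(-1) ≡ 11 (mod 20)


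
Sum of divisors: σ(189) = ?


Divisors of 189: 1, 3, 7, 9, 21, 27, 63, 189
Sum = 1 + 3 + 7 + 9 + 21 + 27 + 63 + 189 = 320

σ(189) = 320


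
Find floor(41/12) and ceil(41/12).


41/12 = 3.4167
floor = 3
ceil = 4

floor = 3, ceil = 4


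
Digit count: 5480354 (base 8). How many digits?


5480354 in base 8 = 24717642
Number of digits = 8

8 digits (base 8)


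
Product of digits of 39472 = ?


3 × 9 × 4 × 7 × 2 = 1512


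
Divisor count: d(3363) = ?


3363 = 3^1 × 19^1 × 59^1
d(3363) = (1+1) × (1+1) × (1+1) = 8

8 divisors


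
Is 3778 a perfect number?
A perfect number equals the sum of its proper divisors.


Proper divisors of 3778: 1, 2, 1889
Sum = 1 + 2 + 1889 = 1892

No, 3778 is not perfect (1892 ≠ 3778)


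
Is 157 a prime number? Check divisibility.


Check divisors up to sqrt(157) = 12.5300
No divisors found.
157 is prime.

Yes, 157 is prime


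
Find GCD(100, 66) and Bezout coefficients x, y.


Tabular extended Euclidean (each row: r = 100*s + 66*t):
r=100, s=1, t=0
r=66, s=0, t=1
q=1: r=34, s=1, t=-1   [100*(1) + 66*(-1) = 34]
q=1: r=32, s=-1, t=2   [100*(-1) + 66*(2) = 32]
q=1: r=2, s=2, t=-3   [100*(2) + 66*(-3) = 2]
q=16: r=0, s=-33, t=50   [100*(-33) + 66*(50) = 0]
GCD = 2; from the row with r=2: x=2, y=-3
Check: 100*(2) + 66*(-3) = 200 - 198 = 2

GCD = 2, x = 2, y = -3


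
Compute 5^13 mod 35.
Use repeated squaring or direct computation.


5^1 mod 35 = 5
5^2 mod 35 = 25
5^3 mod 35 = 20
5^4 mod 35 = 30
5^5 mod 35 = 10
5^6 mod 35 = 15
5^7 mod 35 = 5
5^8 mod 35 = 25
5^9 mod 35 = 20
5^10 mod 35 = 30
5^11 mod 35 = 10
5^12 mod 35 = 15
5^13 mod 35 = 5


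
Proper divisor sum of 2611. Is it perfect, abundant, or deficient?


Proper divisors: 1, 7, 373
Sum = 1 + 7 + 373 = 381
381 < 2611 → deficient

s(2611) = 381 (deficient)


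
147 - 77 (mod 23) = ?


147 - 77 = 70
70 mod 23 = 1


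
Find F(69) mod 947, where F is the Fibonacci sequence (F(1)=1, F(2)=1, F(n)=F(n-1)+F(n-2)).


F(k) mod 947 for k=1..69:
1, 1, 2, 3, 5, 8, 13, 21, 34, 55, 89, 144, 233, 377, 610, 40, 650, 690, 393, 136, 529, 665, 247, 912, 212, 177, 389, 566, 8, 574, 582, 209, 791, 53, 844, 897, 794, 744, 591, 388, 32, 420, 452, 872, 377, 302, 679, 34, 713, 747, 513, 313, 826, 192, 71, 263, 334, 597, 931, 581, 565, 199, 764, 16, 780, 796, 629, 478, 160
F(69) mod 947 = 160


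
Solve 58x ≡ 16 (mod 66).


GCD(58, 66) = 2 divides 16
Divide: 29x ≡ 8 (mod 33)
x ≡ 31 (mod 33)


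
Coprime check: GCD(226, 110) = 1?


Euclidean algorithm:
226 = 2 * 110 + 6
110 = 18 * 6 + 2
6 = 3 * 2 + 0
GCD(226, 110) = 2

No, not coprime (GCD = 2)


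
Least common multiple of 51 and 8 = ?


GCD(51, 8) = 1
LCM = 51*8/1 = 408/1 = 408

LCM = 408


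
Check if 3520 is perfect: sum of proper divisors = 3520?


Proper divisors of 3520: 1, 2, 4, 5, 8, 10, 11, 16, 20, 22, 32, 40, 44, 55, 64, 80, 88, 110, 160, 176, 220, 320, 352, 440, 704, 880, 1760
Sum = 1 + 2 + 4 + 5 + 8 + 10 + 11 + 16 + 20 + 22 + 32 + 40 + 44 + 55 + 64 + 80 + 88 + 110 + 160 + 176 + 220 + 320 + 352 + 440 + 704 + 880 + 1760 = 5624

No, 3520 is not perfect (5624 ≠ 3520)


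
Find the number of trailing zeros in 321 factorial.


floor(321/5) = 64
floor(321/25) = 12
floor(321/125) = 2
Total = 78

78 trailing zeros


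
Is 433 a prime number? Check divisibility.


Check divisors up to sqrt(433) = 20.8087
No divisors found.
433 is prime.

Yes, 433 is prime


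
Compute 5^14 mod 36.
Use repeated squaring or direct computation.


5^1 mod 36 = 5
5^2 mod 36 = 25
5^3 mod 36 = 17
5^4 mod 36 = 13
5^5 mod 36 = 29
5^6 mod 36 = 1
5^7 mod 36 = 5
5^8 mod 36 = 25
5^9 mod 36 = 17
5^10 mod 36 = 13
5^11 mod 36 = 29
5^12 mod 36 = 1
5^13 mod 36 = 5
5^14 mod 36 = 25


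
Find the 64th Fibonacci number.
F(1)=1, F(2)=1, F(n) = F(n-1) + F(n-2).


Sequence: 1, 1, 2, 3, 5, 8, 13, 21, 34, 55, 89, 144, 233, 377, 610, 987, 1597, 2584, 4181, 6765, 10946, 17711, 28657, 46368, 75025, 121393, 196418, 317811, 514229, 832040, 1346269, 2178309, 3524578, 5702887, 9227465, 14930352, 24157817, 39088169, 63245986, 102334155, 165580141, 267914296, 433494437, 701408733, 1134903170, 1836311903, 2971215073, 4807526976, 7778742049, 12586269025, 20365011074, 32951280099, 53316291173, 86267571272, 139583862445, 225851433717, 365435296162, 591286729879, 956722026041, 1548008755920, 2504730781961, 4052739537881, 6557470319842, 10610209857723
F(64) = 10610209857723


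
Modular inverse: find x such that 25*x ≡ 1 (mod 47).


Use the extended Euclidean algorithm on (47, 25); each row r = 47*s + 25*t:
r=47, s=1, t=0
r=25, s=0, t=1
q=1: r=22, s=1, t=-1   [47*(1) + 25*(-1) = 22]
q=1: r=3, s=-1, t=2   [47*(-1) + 25*(2) = 3]
q=7: r=1, s=8, t=-15   [47*(8) + 25*(-15) = 1]
q=3: r=0, s=-25, t=47   [47*(-25) + 25*(47) = 0]
GCD = 1 with t = -15, so 25*(-15) ≡ 1 (mod 47)
Inverse = -15 mod 47 = 32
Check: 25 * 32 = 800 ≡ 1 (mod 47)

25^(-1) ≡ 32 (mod 47)


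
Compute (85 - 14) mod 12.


85 - 14 = 71
71 mod 12 = 11


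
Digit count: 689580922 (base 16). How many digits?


689580922 in base 16 = 291A2B7A
Number of digits = 8

8 digits (base 16)


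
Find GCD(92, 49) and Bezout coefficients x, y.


Tabular extended Euclidean (each row: r = 92*s + 49*t):
r=92, s=1, t=0
r=49, s=0, t=1
q=1: r=43, s=1, t=-1   [92*(1) + 49*(-1) = 43]
q=1: r=6, s=-1, t=2   [92*(-1) + 49*(2) = 6]
q=7: r=1, s=8, t=-15   [92*(8) + 49*(-15) = 1]
q=6: r=0, s=-49, t=92   [92*(-49) + 49*(92) = 0]
GCD = 1; from the row with r=1: x=8, y=-15
Check: 92*(8) + 49*(-15) = 736 - 735 = 1

GCD = 1, x = 8, y = -15


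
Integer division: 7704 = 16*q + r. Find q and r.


7704 = 16 * 481 + 8
Check: 7696 + 8 = 7704

q = 481, r = 8


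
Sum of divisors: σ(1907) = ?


Divisors of 1907: 1, 1907
Sum = 1 + 1907 = 1908

σ(1907) = 1908


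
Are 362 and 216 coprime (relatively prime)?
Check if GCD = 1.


Euclidean algorithm:
362 = 1 * 216 + 146
216 = 1 * 146 + 70
146 = 2 * 70 + 6
70 = 11 * 6 + 4
6 = 1 * 4 + 2
4 = 2 * 2 + 0
GCD(362, 216) = 2

No, not coprime (GCD = 2)


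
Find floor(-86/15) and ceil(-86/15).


-86/15 = -5.7333
floor = -6
ceil = -5

floor = -6, ceil = -5


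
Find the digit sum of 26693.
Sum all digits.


2 + 6 + 6 + 9 + 3 = 26


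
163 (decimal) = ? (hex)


163 (base 10) = 163 (decimal)
163 (decimal) = A3 (base 16)


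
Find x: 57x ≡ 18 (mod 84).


GCD(57, 84) = 3 divides 18
Divide: 19x ≡ 6 (mod 28)
x ≡ 18 (mod 28)


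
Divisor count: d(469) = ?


469 = 7^1 × 67^1
d(469) = (1+1) × (1+1) = 4

4 divisors


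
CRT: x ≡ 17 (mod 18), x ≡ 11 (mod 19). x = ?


M = 18*19 = 342
M1 = M/18 = 19, M2 = M/19 = 18
M1^(-1) mod 18 = 1, M2^(-1) mod 19 = 18
x = 17*19*1 + 11*18*18 = 3887
3887 mod 342 = 125
Check: 125 mod 18 = 17 ✓, 125 mod 19 = 11 ✓

x ≡ 125 (mod 342)


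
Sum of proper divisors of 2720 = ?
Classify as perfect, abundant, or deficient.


Proper divisors: 1, 2, 4, 5, 8, 10, 16, 17, 20, 32, 34, 40, 68, 80, 85, 136, 160, 170, 272, 340, 544, 680, 1360
Sum = 1 + 2 + 4 + 5 + 8 + 10 + 16 + 17 + 20 + 32 + 34 + 40 + 68 + 80 + 85 + 136 + 160 + 170 + 272 + 340 + 544 + 680 + 1360 = 4084
4084 > 2720 → abundant

s(2720) = 4084 (abundant)


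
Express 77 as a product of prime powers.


77 / 7 = 11
11 / 11 = 1
77 = 7 × 11


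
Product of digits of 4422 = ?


4 × 4 × 2 × 2 = 64


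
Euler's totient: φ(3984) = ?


3984 = 2^4 × 3 × 83
Prime factors: 2, 3, 83
φ(3984) = 3984 × (1-1/2) × (1-1/3) × (1-1/83)
= 3984 × 1/2 × 2/3 × 82/83 = 1312

φ(3984) = 1312


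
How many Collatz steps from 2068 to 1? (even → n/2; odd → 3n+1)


2068 → 1034 → 517 → 1552 → 776 → 388 → 194 → 97 → 292 → 146 → 73 → 220 → 110 → 55 → 166 → 83 → 250 → 125 → 376 → 188 → 94 → 47 → 142 → 71 → 214 → 107 → 322 → 161 → 484 → 242 → 121 → 364 → 182 → 91 → 274 → 137 → 412 → 206 → 103 → 310 → 155 → 466 → 233 → 700 → 350 → 175 → 526 → 263 → 790 → 395 → 1186 → 593 → 1780 → 890 → 445 → 1336 → 668 → 334 → 167 → 502 → 251 → 754 → 377 → 1132 → 566 → 283 → 850 → 425 → 1276 → 638 → 319 → 958 → 479 → 1438 → 719 → 2158 → 1079 → 3238 → 1619 → 4858 → 2429 → 7288 → 3644 → 1822 → 911 → 2734 → 1367 → 4102 → 2051 → 6154 → 3077 → 9232 → 4616 → 2308 → 1154 → 577 → 1732 → 866 → 433 → 1300 → 650 → 325 → 976 → 488 → 244 → 122 → 61 → 184 → 92 → 46 → 23 → 70 → 35 → 106 → 53 → 160 → 80 → 40 → 20 → 10 → 5 → 16 → 8 → 4 → 2 → 1
Total steps = 125

125 steps


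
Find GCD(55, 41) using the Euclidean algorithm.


55 = 1 * 41 + 14
41 = 2 * 14 + 13
14 = 1 * 13 + 1
13 = 13 * 1 + 0
GCD = 1


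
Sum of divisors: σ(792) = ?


Divisors of 792: 1, 2, 3, 4, 6, 8, 9, 11, 12, 18, 22, 24, 33, 36, 44, 66, 72, 88, 99, 132, 198, 264, 396, 792
Sum = 1 + 2 + 3 + 4 + 6 + 8 + 9 + 11 + 12 + 18 + 22 + 24 + 33 + 36 + 44 + 66 + 72 + 88 + 99 + 132 + 198 + 264 + 396 + 792 = 2340

σ(792) = 2340


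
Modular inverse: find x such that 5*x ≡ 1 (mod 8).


Use the extended Euclidean algorithm on (8, 5); each row r = 8*s + 5*t:
r=8, s=1, t=0
r=5, s=0, t=1
q=1: r=3, s=1, t=-1   [8*(1) + 5*(-1) = 3]
q=1: r=2, s=-1, t=2   [8*(-1) + 5*(2) = 2]
q=1: r=1, s=2, t=-3   [8*(2) + 5*(-3) = 1]
q=2: r=0, s=-5, t=8   [8*(-5) + 5*(8) = 0]
GCD = 1 with t = -3, so 5*(-3) ≡ 1 (mod 8)
Inverse = -3 mod 8 = 5
Check: 5 * 5 = 25 ≡ 1 (mod 8)

5^(-1) ≡ 5 (mod 8)


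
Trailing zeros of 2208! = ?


floor(2208/5) = 441
floor(2208/25) = 88
floor(2208/125) = 17
floor(2208/625) = 3
Total = 549

549 trailing zeros


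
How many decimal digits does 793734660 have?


793734660 has 9 digits in base 10
floor(log10(793734660)) + 1 = floor(8.8997) + 1 = 9

9 digits (base 10)


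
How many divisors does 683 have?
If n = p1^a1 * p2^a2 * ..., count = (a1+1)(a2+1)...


683 = 683^1
d(683) = (1+1) = 2

2 divisors


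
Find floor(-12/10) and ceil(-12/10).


-12/10 = -1.2000
floor = -2
ceil = -1

floor = -2, ceil = -1


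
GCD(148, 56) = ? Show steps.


148 = 2 * 56 + 36
56 = 1 * 36 + 20
36 = 1 * 20 + 16
20 = 1 * 16 + 4
16 = 4 * 4 + 0
GCD = 4


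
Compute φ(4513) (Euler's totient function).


4513 = 4513
Prime factors: 4513
φ(4513) = 4513 × (1-1/4513)
= 4513 × 4512/4513 = 4512

φ(4513) = 4512


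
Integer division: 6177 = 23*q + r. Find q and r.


6177 = 23 * 268 + 13
Check: 6164 + 13 = 6177

q = 268, r = 13


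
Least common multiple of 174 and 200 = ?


GCD(174, 200) = 2
LCM = 174*200/2 = 34800/2 = 17400

LCM = 17400


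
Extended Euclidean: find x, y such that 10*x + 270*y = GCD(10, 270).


Tabular extended Euclidean (each row: r = 10*s + 270*t):
r=10, s=1, t=0
r=270, s=0, t=1
q=0: r=10, s=1, t=0   [10*(1) + 270*(0) = 10]
q=27: r=0, s=-27, t=1   [10*(-27) + 270*(1) = 0]
GCD = 10; from the row with r=10: x=1, y=0
Check: 10*(1) + 270*(0) = 10 + 0 = 10

GCD = 10, x = 1, y = 0


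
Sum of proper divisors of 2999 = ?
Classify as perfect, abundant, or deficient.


Proper divisors: 1
Sum = 1 = 1
1 < 2999 → deficient

s(2999) = 1 (deficient)
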